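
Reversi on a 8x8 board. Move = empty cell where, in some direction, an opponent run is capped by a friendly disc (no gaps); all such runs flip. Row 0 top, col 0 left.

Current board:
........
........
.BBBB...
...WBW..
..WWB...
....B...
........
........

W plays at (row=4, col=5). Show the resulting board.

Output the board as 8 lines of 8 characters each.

Place W at (4,5); scan 8 dirs for brackets.
Dir NW: opp run (3,4) (2,3), next='.' -> no flip
Dir N: first cell 'W' (not opp) -> no flip
Dir NE: first cell '.' (not opp) -> no flip
Dir W: opp run (4,4) capped by W -> flip
Dir E: first cell '.' (not opp) -> no flip
Dir SW: opp run (5,4), next='.' -> no flip
Dir S: first cell '.' (not opp) -> no flip
Dir SE: first cell '.' (not opp) -> no flip
All flips: (4,4)

Answer: ........
........
.BBBB...
...WBW..
..WWWW..
....B...
........
........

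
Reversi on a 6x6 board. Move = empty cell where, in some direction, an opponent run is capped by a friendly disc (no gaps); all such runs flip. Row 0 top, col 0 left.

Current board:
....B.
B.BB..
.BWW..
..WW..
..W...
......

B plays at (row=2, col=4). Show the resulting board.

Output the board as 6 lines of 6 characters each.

Answer: ....B.
B.BB..
.BBBB.
..WW..
..W...
......

Derivation:
Place B at (2,4); scan 8 dirs for brackets.
Dir NW: first cell 'B' (not opp) -> no flip
Dir N: first cell '.' (not opp) -> no flip
Dir NE: first cell '.' (not opp) -> no flip
Dir W: opp run (2,3) (2,2) capped by B -> flip
Dir E: first cell '.' (not opp) -> no flip
Dir SW: opp run (3,3) (4,2), next='.' -> no flip
Dir S: first cell '.' (not opp) -> no flip
Dir SE: first cell '.' (not opp) -> no flip
All flips: (2,2) (2,3)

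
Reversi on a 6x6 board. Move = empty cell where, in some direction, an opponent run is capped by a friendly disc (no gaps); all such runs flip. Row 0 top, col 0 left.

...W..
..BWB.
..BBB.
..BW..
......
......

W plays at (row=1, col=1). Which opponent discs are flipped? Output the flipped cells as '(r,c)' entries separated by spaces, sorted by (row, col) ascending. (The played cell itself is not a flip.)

Answer: (1,2) (2,2)

Derivation:
Dir NW: first cell '.' (not opp) -> no flip
Dir N: first cell '.' (not opp) -> no flip
Dir NE: first cell '.' (not opp) -> no flip
Dir W: first cell '.' (not opp) -> no flip
Dir E: opp run (1,2) capped by W -> flip
Dir SW: first cell '.' (not opp) -> no flip
Dir S: first cell '.' (not opp) -> no flip
Dir SE: opp run (2,2) capped by W -> flip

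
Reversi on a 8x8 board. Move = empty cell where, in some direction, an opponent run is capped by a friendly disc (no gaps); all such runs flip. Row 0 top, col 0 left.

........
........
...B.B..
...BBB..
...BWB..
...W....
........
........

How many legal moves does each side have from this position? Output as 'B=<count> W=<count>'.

-- B to move --
(4,2): no bracket -> illegal
(5,2): no bracket -> illegal
(5,4): flips 1 -> legal
(5,5): flips 1 -> legal
(6,2): flips 2 -> legal
(6,3): flips 1 -> legal
(6,4): no bracket -> illegal
B mobility = 4
-- W to move --
(1,2): no bracket -> illegal
(1,3): flips 3 -> legal
(1,4): no bracket -> illegal
(1,5): no bracket -> illegal
(1,6): no bracket -> illegal
(2,2): flips 1 -> legal
(2,4): flips 1 -> legal
(2,6): flips 1 -> legal
(3,2): no bracket -> illegal
(3,6): no bracket -> illegal
(4,2): flips 1 -> legal
(4,6): flips 1 -> legal
(5,2): no bracket -> illegal
(5,4): no bracket -> illegal
(5,5): no bracket -> illegal
(5,6): no bracket -> illegal
W mobility = 6

Answer: B=4 W=6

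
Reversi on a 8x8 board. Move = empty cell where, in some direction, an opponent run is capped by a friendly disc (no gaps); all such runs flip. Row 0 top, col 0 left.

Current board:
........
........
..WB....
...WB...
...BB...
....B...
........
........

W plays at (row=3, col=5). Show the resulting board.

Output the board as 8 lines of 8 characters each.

Answer: ........
........
..WB....
...WWW..
...BB...
....B...
........
........

Derivation:
Place W at (3,5); scan 8 dirs for brackets.
Dir NW: first cell '.' (not opp) -> no flip
Dir N: first cell '.' (not opp) -> no flip
Dir NE: first cell '.' (not opp) -> no flip
Dir W: opp run (3,4) capped by W -> flip
Dir E: first cell '.' (not opp) -> no flip
Dir SW: opp run (4,4), next='.' -> no flip
Dir S: first cell '.' (not opp) -> no flip
Dir SE: first cell '.' (not opp) -> no flip
All flips: (3,4)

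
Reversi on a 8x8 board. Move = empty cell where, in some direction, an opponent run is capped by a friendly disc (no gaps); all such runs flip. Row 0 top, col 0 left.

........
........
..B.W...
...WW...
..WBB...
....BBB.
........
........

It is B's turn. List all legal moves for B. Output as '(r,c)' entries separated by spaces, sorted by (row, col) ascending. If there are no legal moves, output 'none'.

(1,3): no bracket -> illegal
(1,4): flips 2 -> legal
(1,5): no bracket -> illegal
(2,3): flips 1 -> legal
(2,5): flips 1 -> legal
(3,1): no bracket -> illegal
(3,2): no bracket -> illegal
(3,5): no bracket -> illegal
(4,1): flips 1 -> legal
(4,5): no bracket -> illegal
(5,1): no bracket -> illegal
(5,2): no bracket -> illegal
(5,3): no bracket -> illegal

Answer: (1,4) (2,3) (2,5) (4,1)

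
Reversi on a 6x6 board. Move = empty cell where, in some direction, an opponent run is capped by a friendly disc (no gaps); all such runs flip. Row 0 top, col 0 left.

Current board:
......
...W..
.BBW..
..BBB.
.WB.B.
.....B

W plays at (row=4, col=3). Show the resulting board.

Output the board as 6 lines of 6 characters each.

Answer: ......
...W..
.BBW..
..BWB.
.WWWB.
.....B

Derivation:
Place W at (4,3); scan 8 dirs for brackets.
Dir NW: opp run (3,2) (2,1), next='.' -> no flip
Dir N: opp run (3,3) capped by W -> flip
Dir NE: opp run (3,4), next='.' -> no flip
Dir W: opp run (4,2) capped by W -> flip
Dir E: opp run (4,4), next='.' -> no flip
Dir SW: first cell '.' (not opp) -> no flip
Dir S: first cell '.' (not opp) -> no flip
Dir SE: first cell '.' (not opp) -> no flip
All flips: (3,3) (4,2)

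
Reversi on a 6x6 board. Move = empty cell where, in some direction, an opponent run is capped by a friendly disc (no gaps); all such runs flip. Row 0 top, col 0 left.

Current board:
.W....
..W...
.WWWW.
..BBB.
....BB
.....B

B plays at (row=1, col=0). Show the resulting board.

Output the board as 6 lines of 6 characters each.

Place B at (1,0); scan 8 dirs for brackets.
Dir NW: edge -> no flip
Dir N: first cell '.' (not opp) -> no flip
Dir NE: opp run (0,1), next=edge -> no flip
Dir W: edge -> no flip
Dir E: first cell '.' (not opp) -> no flip
Dir SW: edge -> no flip
Dir S: first cell '.' (not opp) -> no flip
Dir SE: opp run (2,1) capped by B -> flip
All flips: (2,1)

Answer: .W....
B.W...
.BWWW.
..BBB.
....BB
.....B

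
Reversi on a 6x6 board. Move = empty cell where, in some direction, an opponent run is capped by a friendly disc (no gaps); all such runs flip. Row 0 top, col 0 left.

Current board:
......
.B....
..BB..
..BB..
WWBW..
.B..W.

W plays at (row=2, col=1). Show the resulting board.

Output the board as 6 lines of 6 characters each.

Place W at (2,1); scan 8 dirs for brackets.
Dir NW: first cell '.' (not opp) -> no flip
Dir N: opp run (1,1), next='.' -> no flip
Dir NE: first cell '.' (not opp) -> no flip
Dir W: first cell '.' (not opp) -> no flip
Dir E: opp run (2,2) (2,3), next='.' -> no flip
Dir SW: first cell '.' (not opp) -> no flip
Dir S: first cell '.' (not opp) -> no flip
Dir SE: opp run (3,2) capped by W -> flip
All flips: (3,2)

Answer: ......
.B....
.WBB..
..WB..
WWBW..
.B..W.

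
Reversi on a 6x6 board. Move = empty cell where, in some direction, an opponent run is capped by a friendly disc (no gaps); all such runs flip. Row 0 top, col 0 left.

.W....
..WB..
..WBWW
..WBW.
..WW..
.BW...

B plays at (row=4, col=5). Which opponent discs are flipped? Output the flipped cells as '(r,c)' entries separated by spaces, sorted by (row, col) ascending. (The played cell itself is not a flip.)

Answer: (3,4)

Derivation:
Dir NW: opp run (3,4) capped by B -> flip
Dir N: first cell '.' (not opp) -> no flip
Dir NE: edge -> no flip
Dir W: first cell '.' (not opp) -> no flip
Dir E: edge -> no flip
Dir SW: first cell '.' (not opp) -> no flip
Dir S: first cell '.' (not opp) -> no flip
Dir SE: edge -> no flip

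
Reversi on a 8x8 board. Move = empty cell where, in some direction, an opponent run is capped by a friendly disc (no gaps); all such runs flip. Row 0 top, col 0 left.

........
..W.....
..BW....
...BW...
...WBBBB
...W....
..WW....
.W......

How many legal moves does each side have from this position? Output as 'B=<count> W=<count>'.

Answer: B=7 W=5

Derivation:
-- B to move --
(0,1): flips 3 -> legal
(0,2): flips 1 -> legal
(0,3): no bracket -> illegal
(1,1): no bracket -> illegal
(1,3): flips 1 -> legal
(1,4): no bracket -> illegal
(2,1): no bracket -> illegal
(2,4): flips 2 -> legal
(2,5): no bracket -> illegal
(3,2): no bracket -> illegal
(3,5): flips 1 -> legal
(4,2): flips 1 -> legal
(5,1): no bracket -> illegal
(5,2): no bracket -> illegal
(5,4): no bracket -> illegal
(6,0): no bracket -> illegal
(6,1): no bracket -> illegal
(6,4): no bracket -> illegal
(7,0): no bracket -> illegal
(7,2): no bracket -> illegal
(7,3): flips 3 -> legal
(7,4): no bracket -> illegal
B mobility = 7
-- W to move --
(1,1): no bracket -> illegal
(1,3): no bracket -> illegal
(2,1): flips 1 -> legal
(2,4): no bracket -> illegal
(3,1): no bracket -> illegal
(3,2): flips 2 -> legal
(3,5): flips 1 -> legal
(3,6): no bracket -> illegal
(3,7): no bracket -> illegal
(4,2): no bracket -> illegal
(5,4): flips 1 -> legal
(5,5): no bracket -> illegal
(5,6): flips 1 -> legal
(5,7): no bracket -> illegal
W mobility = 5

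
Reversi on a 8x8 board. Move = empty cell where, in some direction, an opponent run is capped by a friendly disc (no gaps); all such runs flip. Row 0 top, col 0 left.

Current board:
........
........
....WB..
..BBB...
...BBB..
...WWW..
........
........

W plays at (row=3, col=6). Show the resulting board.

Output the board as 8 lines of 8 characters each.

Answer: ........
........
....WB..
..BBB.W.
...BBW..
...WWW..
........
........

Derivation:
Place W at (3,6); scan 8 dirs for brackets.
Dir NW: opp run (2,5), next='.' -> no flip
Dir N: first cell '.' (not opp) -> no flip
Dir NE: first cell '.' (not opp) -> no flip
Dir W: first cell '.' (not opp) -> no flip
Dir E: first cell '.' (not opp) -> no flip
Dir SW: opp run (4,5) capped by W -> flip
Dir S: first cell '.' (not opp) -> no flip
Dir SE: first cell '.' (not opp) -> no flip
All flips: (4,5)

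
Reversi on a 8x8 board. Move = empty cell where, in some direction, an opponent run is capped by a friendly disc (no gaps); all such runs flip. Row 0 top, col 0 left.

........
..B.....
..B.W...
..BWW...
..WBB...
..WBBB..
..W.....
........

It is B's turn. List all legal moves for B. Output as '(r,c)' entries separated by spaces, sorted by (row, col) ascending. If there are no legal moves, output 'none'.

(1,3): no bracket -> illegal
(1,4): flips 2 -> legal
(1,5): no bracket -> illegal
(2,3): flips 1 -> legal
(2,5): flips 1 -> legal
(3,1): flips 1 -> legal
(3,5): flips 2 -> legal
(4,1): flips 1 -> legal
(4,5): no bracket -> illegal
(5,1): flips 1 -> legal
(6,1): flips 1 -> legal
(6,3): no bracket -> illegal
(7,1): flips 1 -> legal
(7,2): flips 3 -> legal
(7,3): no bracket -> illegal

Answer: (1,4) (2,3) (2,5) (3,1) (3,5) (4,1) (5,1) (6,1) (7,1) (7,2)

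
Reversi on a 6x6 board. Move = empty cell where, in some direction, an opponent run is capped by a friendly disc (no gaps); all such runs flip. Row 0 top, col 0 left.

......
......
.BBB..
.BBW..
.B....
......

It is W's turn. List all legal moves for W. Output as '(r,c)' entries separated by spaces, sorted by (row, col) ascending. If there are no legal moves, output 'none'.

Answer: (1,1) (1,3) (3,0)

Derivation:
(1,0): no bracket -> illegal
(1,1): flips 1 -> legal
(1,2): no bracket -> illegal
(1,3): flips 1 -> legal
(1,4): no bracket -> illegal
(2,0): no bracket -> illegal
(2,4): no bracket -> illegal
(3,0): flips 2 -> legal
(3,4): no bracket -> illegal
(4,0): no bracket -> illegal
(4,2): no bracket -> illegal
(4,3): no bracket -> illegal
(5,0): no bracket -> illegal
(5,1): no bracket -> illegal
(5,2): no bracket -> illegal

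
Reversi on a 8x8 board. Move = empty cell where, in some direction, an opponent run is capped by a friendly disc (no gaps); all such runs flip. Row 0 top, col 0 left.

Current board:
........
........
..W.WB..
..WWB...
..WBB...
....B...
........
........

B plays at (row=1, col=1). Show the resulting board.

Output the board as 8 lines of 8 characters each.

Place B at (1,1); scan 8 dirs for brackets.
Dir NW: first cell '.' (not opp) -> no flip
Dir N: first cell '.' (not opp) -> no flip
Dir NE: first cell '.' (not opp) -> no flip
Dir W: first cell '.' (not opp) -> no flip
Dir E: first cell '.' (not opp) -> no flip
Dir SW: first cell '.' (not opp) -> no flip
Dir S: first cell '.' (not opp) -> no flip
Dir SE: opp run (2,2) (3,3) capped by B -> flip
All flips: (2,2) (3,3)

Answer: ........
.B......
..B.WB..
..WBB...
..WBB...
....B...
........
........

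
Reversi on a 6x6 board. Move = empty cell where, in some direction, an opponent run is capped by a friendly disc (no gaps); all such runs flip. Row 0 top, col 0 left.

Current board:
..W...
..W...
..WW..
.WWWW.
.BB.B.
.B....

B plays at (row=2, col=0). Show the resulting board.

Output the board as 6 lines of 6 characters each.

Answer: ..W...
..W...
B.WW..
.BWWW.
.BB.B.
.B....

Derivation:
Place B at (2,0); scan 8 dirs for brackets.
Dir NW: edge -> no flip
Dir N: first cell '.' (not opp) -> no flip
Dir NE: first cell '.' (not opp) -> no flip
Dir W: edge -> no flip
Dir E: first cell '.' (not opp) -> no flip
Dir SW: edge -> no flip
Dir S: first cell '.' (not opp) -> no flip
Dir SE: opp run (3,1) capped by B -> flip
All flips: (3,1)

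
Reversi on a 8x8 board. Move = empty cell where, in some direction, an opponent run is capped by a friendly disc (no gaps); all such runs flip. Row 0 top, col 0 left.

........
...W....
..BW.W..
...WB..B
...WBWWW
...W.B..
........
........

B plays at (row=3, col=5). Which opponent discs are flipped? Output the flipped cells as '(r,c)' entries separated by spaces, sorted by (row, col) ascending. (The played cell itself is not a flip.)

Dir NW: first cell '.' (not opp) -> no flip
Dir N: opp run (2,5), next='.' -> no flip
Dir NE: first cell '.' (not opp) -> no flip
Dir W: first cell 'B' (not opp) -> no flip
Dir E: first cell '.' (not opp) -> no flip
Dir SW: first cell 'B' (not opp) -> no flip
Dir S: opp run (4,5) capped by B -> flip
Dir SE: opp run (4,6), next='.' -> no flip

Answer: (4,5)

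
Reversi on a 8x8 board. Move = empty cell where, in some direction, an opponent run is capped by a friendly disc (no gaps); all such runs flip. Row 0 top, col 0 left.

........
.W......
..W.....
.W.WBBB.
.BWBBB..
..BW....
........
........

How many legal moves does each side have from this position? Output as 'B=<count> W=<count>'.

Answer: B=7 W=7

Derivation:
-- B to move --
(0,0): flips 3 -> legal
(0,1): no bracket -> illegal
(0,2): no bracket -> illegal
(1,0): no bracket -> illegal
(1,2): no bracket -> illegal
(1,3): no bracket -> illegal
(2,0): no bracket -> illegal
(2,1): flips 1 -> legal
(2,3): flips 1 -> legal
(2,4): no bracket -> illegal
(3,0): no bracket -> illegal
(3,2): flips 2 -> legal
(4,0): no bracket -> illegal
(5,1): no bracket -> illegal
(5,4): flips 1 -> legal
(6,2): flips 1 -> legal
(6,3): flips 1 -> legal
(6,4): no bracket -> illegal
B mobility = 7
-- W to move --
(2,3): no bracket -> illegal
(2,4): no bracket -> illegal
(2,5): no bracket -> illegal
(2,6): flips 2 -> legal
(2,7): no bracket -> illegal
(3,0): no bracket -> illegal
(3,2): no bracket -> illegal
(3,7): flips 3 -> legal
(4,0): flips 1 -> legal
(4,6): flips 3 -> legal
(4,7): no bracket -> illegal
(5,0): no bracket -> illegal
(5,1): flips 2 -> legal
(5,4): no bracket -> illegal
(5,5): flips 1 -> legal
(5,6): no bracket -> illegal
(6,1): no bracket -> illegal
(6,2): flips 1 -> legal
(6,3): no bracket -> illegal
W mobility = 7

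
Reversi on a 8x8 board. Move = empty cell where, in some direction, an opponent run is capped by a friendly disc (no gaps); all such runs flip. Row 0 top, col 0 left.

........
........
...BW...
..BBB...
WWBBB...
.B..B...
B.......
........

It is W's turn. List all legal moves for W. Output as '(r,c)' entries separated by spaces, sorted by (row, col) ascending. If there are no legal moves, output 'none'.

Answer: (1,4) (2,2) (4,5) (6,1) (6,2) (6,4)

Derivation:
(1,2): no bracket -> illegal
(1,3): no bracket -> illegal
(1,4): flips 2 -> legal
(2,1): no bracket -> illegal
(2,2): flips 1 -> legal
(2,5): no bracket -> illegal
(3,1): no bracket -> illegal
(3,5): no bracket -> illegal
(4,5): flips 3 -> legal
(5,0): no bracket -> illegal
(5,2): no bracket -> illegal
(5,3): no bracket -> illegal
(5,5): no bracket -> illegal
(6,1): flips 1 -> legal
(6,2): flips 1 -> legal
(6,3): no bracket -> illegal
(6,4): flips 3 -> legal
(6,5): no bracket -> illegal
(7,0): no bracket -> illegal
(7,1): no bracket -> illegal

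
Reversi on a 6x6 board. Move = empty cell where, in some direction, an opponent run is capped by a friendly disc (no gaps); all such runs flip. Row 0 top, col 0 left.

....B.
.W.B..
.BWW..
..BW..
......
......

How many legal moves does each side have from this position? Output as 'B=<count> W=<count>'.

-- B to move --
(0,0): no bracket -> illegal
(0,1): flips 1 -> legal
(0,2): no bracket -> illegal
(1,0): no bracket -> illegal
(1,2): flips 1 -> legal
(1,4): flips 1 -> legal
(2,0): no bracket -> illegal
(2,4): flips 2 -> legal
(3,1): flips 1 -> legal
(3,4): flips 1 -> legal
(4,2): no bracket -> illegal
(4,3): flips 2 -> legal
(4,4): no bracket -> illegal
B mobility = 7
-- W to move --
(0,2): no bracket -> illegal
(0,3): flips 1 -> legal
(0,5): no bracket -> illegal
(1,0): no bracket -> illegal
(1,2): no bracket -> illegal
(1,4): no bracket -> illegal
(1,5): no bracket -> illegal
(2,0): flips 1 -> legal
(2,4): no bracket -> illegal
(3,0): no bracket -> illegal
(3,1): flips 2 -> legal
(4,1): flips 1 -> legal
(4,2): flips 1 -> legal
(4,3): no bracket -> illegal
W mobility = 5

Answer: B=7 W=5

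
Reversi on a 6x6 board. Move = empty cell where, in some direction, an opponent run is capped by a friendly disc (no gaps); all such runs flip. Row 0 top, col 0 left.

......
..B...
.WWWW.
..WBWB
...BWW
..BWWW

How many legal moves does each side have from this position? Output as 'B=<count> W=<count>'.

-- B to move --
(1,0): flips 2 -> legal
(1,1): flips 1 -> legal
(1,3): flips 2 -> legal
(1,4): no bracket -> illegal
(1,5): flips 1 -> legal
(2,0): no bracket -> illegal
(2,5): flips 1 -> legal
(3,0): flips 1 -> legal
(3,1): flips 1 -> legal
(4,1): no bracket -> illegal
(4,2): flips 2 -> legal
B mobility = 8
-- W to move --
(0,1): flips 1 -> legal
(0,2): flips 1 -> legal
(0,3): flips 1 -> legal
(1,1): no bracket -> illegal
(1,3): no bracket -> illegal
(2,5): flips 1 -> legal
(4,1): no bracket -> illegal
(4,2): flips 2 -> legal
(5,1): flips 1 -> legal
W mobility = 6

Answer: B=8 W=6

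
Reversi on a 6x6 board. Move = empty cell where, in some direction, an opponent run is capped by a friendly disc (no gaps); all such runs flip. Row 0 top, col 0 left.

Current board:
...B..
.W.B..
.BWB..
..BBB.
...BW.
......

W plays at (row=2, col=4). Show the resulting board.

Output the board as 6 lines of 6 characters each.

Place W at (2,4); scan 8 dirs for brackets.
Dir NW: opp run (1,3), next='.' -> no flip
Dir N: first cell '.' (not opp) -> no flip
Dir NE: first cell '.' (not opp) -> no flip
Dir W: opp run (2,3) capped by W -> flip
Dir E: first cell '.' (not opp) -> no flip
Dir SW: opp run (3,3), next='.' -> no flip
Dir S: opp run (3,4) capped by W -> flip
Dir SE: first cell '.' (not opp) -> no flip
All flips: (2,3) (3,4)

Answer: ...B..
.W.B..
.BWWW.
..BBW.
...BW.
......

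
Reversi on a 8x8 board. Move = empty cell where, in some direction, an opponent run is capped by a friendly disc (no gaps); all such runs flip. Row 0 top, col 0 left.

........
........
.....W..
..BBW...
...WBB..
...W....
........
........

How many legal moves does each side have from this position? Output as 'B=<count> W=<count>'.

Answer: B=7 W=7

Derivation:
-- B to move --
(1,4): no bracket -> illegal
(1,5): no bracket -> illegal
(1,6): no bracket -> illegal
(2,3): flips 1 -> legal
(2,4): flips 1 -> legal
(2,6): no bracket -> illegal
(3,5): flips 1 -> legal
(3,6): no bracket -> illegal
(4,2): flips 1 -> legal
(5,2): no bracket -> illegal
(5,4): flips 1 -> legal
(6,2): flips 1 -> legal
(6,3): flips 2 -> legal
(6,4): no bracket -> illegal
B mobility = 7
-- W to move --
(2,1): flips 1 -> legal
(2,2): no bracket -> illegal
(2,3): flips 1 -> legal
(2,4): no bracket -> illegal
(3,1): flips 2 -> legal
(3,5): flips 1 -> legal
(3,6): no bracket -> illegal
(4,1): no bracket -> illegal
(4,2): no bracket -> illegal
(4,6): flips 2 -> legal
(5,4): flips 1 -> legal
(5,5): no bracket -> illegal
(5,6): flips 1 -> legal
W mobility = 7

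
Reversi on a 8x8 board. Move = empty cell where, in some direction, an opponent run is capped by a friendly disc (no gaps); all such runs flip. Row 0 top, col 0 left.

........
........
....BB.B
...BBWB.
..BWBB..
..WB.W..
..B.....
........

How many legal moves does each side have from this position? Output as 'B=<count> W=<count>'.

Answer: B=6 W=13

Derivation:
-- B to move --
(2,6): flips 1 -> legal
(3,2): no bracket -> illegal
(4,1): no bracket -> illegal
(4,6): flips 1 -> legal
(5,1): flips 1 -> legal
(5,4): no bracket -> illegal
(5,6): no bracket -> illegal
(6,1): flips 2 -> legal
(6,3): no bracket -> illegal
(6,4): no bracket -> illegal
(6,5): flips 1 -> legal
(6,6): flips 1 -> legal
B mobility = 6
-- W to move --
(1,3): flips 1 -> legal
(1,4): no bracket -> illegal
(1,5): flips 1 -> legal
(1,6): flips 2 -> legal
(1,7): no bracket -> illegal
(2,2): flips 2 -> legal
(2,3): flips 1 -> legal
(2,6): no bracket -> illegal
(3,1): no bracket -> illegal
(3,2): flips 3 -> legal
(3,7): flips 1 -> legal
(4,1): flips 1 -> legal
(4,6): flips 2 -> legal
(4,7): no bracket -> illegal
(5,1): no bracket -> illegal
(5,4): flips 1 -> legal
(5,6): no bracket -> illegal
(6,1): no bracket -> illegal
(6,3): flips 1 -> legal
(6,4): no bracket -> illegal
(7,1): flips 3 -> legal
(7,2): flips 1 -> legal
(7,3): no bracket -> illegal
W mobility = 13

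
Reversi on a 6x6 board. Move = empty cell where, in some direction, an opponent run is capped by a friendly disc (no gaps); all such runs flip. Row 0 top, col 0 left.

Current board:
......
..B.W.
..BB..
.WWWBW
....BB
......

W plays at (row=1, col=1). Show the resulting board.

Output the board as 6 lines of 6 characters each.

Place W at (1,1); scan 8 dirs for brackets.
Dir NW: first cell '.' (not opp) -> no flip
Dir N: first cell '.' (not opp) -> no flip
Dir NE: first cell '.' (not opp) -> no flip
Dir W: first cell '.' (not opp) -> no flip
Dir E: opp run (1,2), next='.' -> no flip
Dir SW: first cell '.' (not opp) -> no flip
Dir S: first cell '.' (not opp) -> no flip
Dir SE: opp run (2,2) capped by W -> flip
All flips: (2,2)

Answer: ......
.WB.W.
..WB..
.WWWBW
....BB
......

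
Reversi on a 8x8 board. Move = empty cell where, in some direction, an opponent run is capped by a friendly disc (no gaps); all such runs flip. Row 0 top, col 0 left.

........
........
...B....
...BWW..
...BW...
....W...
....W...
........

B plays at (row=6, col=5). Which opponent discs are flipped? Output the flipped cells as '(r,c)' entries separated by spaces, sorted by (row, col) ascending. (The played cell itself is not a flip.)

Dir NW: opp run (5,4) capped by B -> flip
Dir N: first cell '.' (not opp) -> no flip
Dir NE: first cell '.' (not opp) -> no flip
Dir W: opp run (6,4), next='.' -> no flip
Dir E: first cell '.' (not opp) -> no flip
Dir SW: first cell '.' (not opp) -> no flip
Dir S: first cell '.' (not opp) -> no flip
Dir SE: first cell '.' (not opp) -> no flip

Answer: (5,4)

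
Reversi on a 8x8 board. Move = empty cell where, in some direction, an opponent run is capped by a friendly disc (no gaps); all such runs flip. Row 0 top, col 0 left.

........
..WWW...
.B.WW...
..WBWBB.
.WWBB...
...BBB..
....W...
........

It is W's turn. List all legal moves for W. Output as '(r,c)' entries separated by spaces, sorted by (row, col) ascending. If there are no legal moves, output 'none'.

Answer: (1,0) (3,0) (3,7) (4,5) (4,6) (5,2) (6,3) (6,5)

Derivation:
(1,0): flips 1 -> legal
(1,1): no bracket -> illegal
(2,0): no bracket -> illegal
(2,2): no bracket -> illegal
(2,5): no bracket -> illegal
(2,6): no bracket -> illegal
(2,7): no bracket -> illegal
(3,0): flips 1 -> legal
(3,1): no bracket -> illegal
(3,7): flips 2 -> legal
(4,5): flips 2 -> legal
(4,6): flips 2 -> legal
(4,7): no bracket -> illegal
(5,2): flips 1 -> legal
(5,6): no bracket -> illegal
(6,2): no bracket -> illegal
(6,3): flips 3 -> legal
(6,5): flips 2 -> legal
(6,6): no bracket -> illegal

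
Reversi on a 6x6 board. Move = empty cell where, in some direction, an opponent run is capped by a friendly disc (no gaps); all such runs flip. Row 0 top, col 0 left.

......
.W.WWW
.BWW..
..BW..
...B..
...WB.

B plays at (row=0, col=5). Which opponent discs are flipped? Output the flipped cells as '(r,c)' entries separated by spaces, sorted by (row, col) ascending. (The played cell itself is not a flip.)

Answer: (1,4) (2,3)

Derivation:
Dir NW: edge -> no flip
Dir N: edge -> no flip
Dir NE: edge -> no flip
Dir W: first cell '.' (not opp) -> no flip
Dir E: edge -> no flip
Dir SW: opp run (1,4) (2,3) capped by B -> flip
Dir S: opp run (1,5), next='.' -> no flip
Dir SE: edge -> no flip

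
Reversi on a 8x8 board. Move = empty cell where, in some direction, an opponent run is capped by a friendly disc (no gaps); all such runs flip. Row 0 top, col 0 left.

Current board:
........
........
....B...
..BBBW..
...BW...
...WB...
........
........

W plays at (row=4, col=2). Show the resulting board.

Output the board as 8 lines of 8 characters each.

Answer: ........
........
....B...
..BBBW..
..WWW...
...WB...
........
........

Derivation:
Place W at (4,2); scan 8 dirs for brackets.
Dir NW: first cell '.' (not opp) -> no flip
Dir N: opp run (3,2), next='.' -> no flip
Dir NE: opp run (3,3) (2,4), next='.' -> no flip
Dir W: first cell '.' (not opp) -> no flip
Dir E: opp run (4,3) capped by W -> flip
Dir SW: first cell '.' (not opp) -> no flip
Dir S: first cell '.' (not opp) -> no flip
Dir SE: first cell 'W' (not opp) -> no flip
All flips: (4,3)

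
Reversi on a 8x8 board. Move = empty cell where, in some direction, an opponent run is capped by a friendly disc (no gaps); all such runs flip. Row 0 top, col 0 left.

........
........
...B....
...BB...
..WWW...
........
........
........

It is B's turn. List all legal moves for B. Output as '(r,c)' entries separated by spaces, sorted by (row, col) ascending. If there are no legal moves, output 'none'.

Answer: (5,1) (5,2) (5,3) (5,4) (5,5)

Derivation:
(3,1): no bracket -> illegal
(3,2): no bracket -> illegal
(3,5): no bracket -> illegal
(4,1): no bracket -> illegal
(4,5): no bracket -> illegal
(5,1): flips 1 -> legal
(5,2): flips 1 -> legal
(5,3): flips 1 -> legal
(5,4): flips 1 -> legal
(5,5): flips 1 -> legal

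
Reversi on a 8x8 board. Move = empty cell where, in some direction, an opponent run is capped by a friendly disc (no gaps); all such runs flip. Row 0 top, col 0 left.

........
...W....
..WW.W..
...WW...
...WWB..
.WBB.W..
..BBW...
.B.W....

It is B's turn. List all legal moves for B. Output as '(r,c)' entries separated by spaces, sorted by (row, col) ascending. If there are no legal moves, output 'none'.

(0,2): no bracket -> illegal
(0,3): flips 4 -> legal
(0,4): no bracket -> illegal
(1,1): no bracket -> illegal
(1,2): flips 2 -> legal
(1,4): no bracket -> illegal
(1,5): no bracket -> illegal
(1,6): flips 3 -> legal
(2,1): no bracket -> illegal
(2,4): no bracket -> illegal
(2,6): no bracket -> illegal
(3,1): no bracket -> illegal
(3,2): no bracket -> illegal
(3,5): flips 1 -> legal
(3,6): no bracket -> illegal
(4,0): flips 1 -> legal
(4,1): no bracket -> illegal
(4,2): flips 2 -> legal
(4,6): no bracket -> illegal
(5,0): flips 1 -> legal
(5,4): no bracket -> illegal
(5,6): no bracket -> illegal
(6,0): no bracket -> illegal
(6,1): no bracket -> illegal
(6,5): flips 2 -> legal
(6,6): no bracket -> illegal
(7,2): no bracket -> illegal
(7,4): no bracket -> illegal
(7,5): flips 1 -> legal

Answer: (0,3) (1,2) (1,6) (3,5) (4,0) (4,2) (5,0) (6,5) (7,5)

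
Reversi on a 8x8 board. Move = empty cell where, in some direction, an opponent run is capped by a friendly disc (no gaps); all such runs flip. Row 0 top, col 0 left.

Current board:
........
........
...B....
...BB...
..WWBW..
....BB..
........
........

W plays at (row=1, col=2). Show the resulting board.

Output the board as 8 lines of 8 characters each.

Answer: ........
..W.....
...W....
...BW...
..WWBW..
....BB..
........
........

Derivation:
Place W at (1,2); scan 8 dirs for brackets.
Dir NW: first cell '.' (not opp) -> no flip
Dir N: first cell '.' (not opp) -> no flip
Dir NE: first cell '.' (not opp) -> no flip
Dir W: first cell '.' (not opp) -> no flip
Dir E: first cell '.' (not opp) -> no flip
Dir SW: first cell '.' (not opp) -> no flip
Dir S: first cell '.' (not opp) -> no flip
Dir SE: opp run (2,3) (3,4) capped by W -> flip
All flips: (2,3) (3,4)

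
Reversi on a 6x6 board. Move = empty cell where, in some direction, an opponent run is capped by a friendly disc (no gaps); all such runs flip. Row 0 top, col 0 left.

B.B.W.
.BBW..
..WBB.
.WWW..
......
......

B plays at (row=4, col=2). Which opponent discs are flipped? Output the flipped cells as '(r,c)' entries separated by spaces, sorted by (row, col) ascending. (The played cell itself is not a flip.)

Dir NW: opp run (3,1), next='.' -> no flip
Dir N: opp run (3,2) (2,2) capped by B -> flip
Dir NE: opp run (3,3) capped by B -> flip
Dir W: first cell '.' (not opp) -> no flip
Dir E: first cell '.' (not opp) -> no flip
Dir SW: first cell '.' (not opp) -> no flip
Dir S: first cell '.' (not opp) -> no flip
Dir SE: first cell '.' (not opp) -> no flip

Answer: (2,2) (3,2) (3,3)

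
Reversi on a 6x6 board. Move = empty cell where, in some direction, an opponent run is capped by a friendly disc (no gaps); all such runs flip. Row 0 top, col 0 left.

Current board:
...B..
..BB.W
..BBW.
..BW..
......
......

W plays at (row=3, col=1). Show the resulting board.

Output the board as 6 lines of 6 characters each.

Place W at (3,1); scan 8 dirs for brackets.
Dir NW: first cell '.' (not opp) -> no flip
Dir N: first cell '.' (not opp) -> no flip
Dir NE: opp run (2,2) (1,3), next='.' -> no flip
Dir W: first cell '.' (not opp) -> no flip
Dir E: opp run (3,2) capped by W -> flip
Dir SW: first cell '.' (not opp) -> no flip
Dir S: first cell '.' (not opp) -> no flip
Dir SE: first cell '.' (not opp) -> no flip
All flips: (3,2)

Answer: ...B..
..BB.W
..BBW.
.WWW..
......
......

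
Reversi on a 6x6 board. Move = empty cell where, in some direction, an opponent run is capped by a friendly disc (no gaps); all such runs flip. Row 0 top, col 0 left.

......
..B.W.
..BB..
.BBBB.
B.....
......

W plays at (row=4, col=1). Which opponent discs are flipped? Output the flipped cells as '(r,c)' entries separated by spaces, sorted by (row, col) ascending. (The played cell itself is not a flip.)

Dir NW: first cell '.' (not opp) -> no flip
Dir N: opp run (3,1), next='.' -> no flip
Dir NE: opp run (3,2) (2,3) capped by W -> flip
Dir W: opp run (4,0), next=edge -> no flip
Dir E: first cell '.' (not opp) -> no flip
Dir SW: first cell '.' (not opp) -> no flip
Dir S: first cell '.' (not opp) -> no flip
Dir SE: first cell '.' (not opp) -> no flip

Answer: (2,3) (3,2)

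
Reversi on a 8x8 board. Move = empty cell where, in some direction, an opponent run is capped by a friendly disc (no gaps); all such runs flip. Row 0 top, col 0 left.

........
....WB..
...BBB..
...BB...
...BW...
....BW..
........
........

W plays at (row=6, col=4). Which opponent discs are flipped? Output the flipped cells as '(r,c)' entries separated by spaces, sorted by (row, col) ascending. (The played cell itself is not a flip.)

Dir NW: first cell '.' (not opp) -> no flip
Dir N: opp run (5,4) capped by W -> flip
Dir NE: first cell 'W' (not opp) -> no flip
Dir W: first cell '.' (not opp) -> no flip
Dir E: first cell '.' (not opp) -> no flip
Dir SW: first cell '.' (not opp) -> no flip
Dir S: first cell '.' (not opp) -> no flip
Dir SE: first cell '.' (not opp) -> no flip

Answer: (5,4)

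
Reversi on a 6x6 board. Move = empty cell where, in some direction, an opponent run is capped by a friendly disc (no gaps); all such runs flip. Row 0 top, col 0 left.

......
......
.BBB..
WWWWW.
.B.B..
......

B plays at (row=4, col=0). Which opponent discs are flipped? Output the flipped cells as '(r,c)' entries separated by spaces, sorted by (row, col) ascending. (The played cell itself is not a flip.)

Answer: (3,1)

Derivation:
Dir NW: edge -> no flip
Dir N: opp run (3,0), next='.' -> no flip
Dir NE: opp run (3,1) capped by B -> flip
Dir W: edge -> no flip
Dir E: first cell 'B' (not opp) -> no flip
Dir SW: edge -> no flip
Dir S: first cell '.' (not opp) -> no flip
Dir SE: first cell '.' (not opp) -> no flip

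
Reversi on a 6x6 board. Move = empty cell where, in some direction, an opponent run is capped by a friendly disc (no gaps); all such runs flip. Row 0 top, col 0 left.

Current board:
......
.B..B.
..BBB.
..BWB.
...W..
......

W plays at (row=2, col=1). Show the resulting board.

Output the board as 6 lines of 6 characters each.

Place W at (2,1); scan 8 dirs for brackets.
Dir NW: first cell '.' (not opp) -> no flip
Dir N: opp run (1,1), next='.' -> no flip
Dir NE: first cell '.' (not opp) -> no flip
Dir W: first cell '.' (not opp) -> no flip
Dir E: opp run (2,2) (2,3) (2,4), next='.' -> no flip
Dir SW: first cell '.' (not opp) -> no flip
Dir S: first cell '.' (not opp) -> no flip
Dir SE: opp run (3,2) capped by W -> flip
All flips: (3,2)

Answer: ......
.B..B.
.WBBB.
..WWB.
...W..
......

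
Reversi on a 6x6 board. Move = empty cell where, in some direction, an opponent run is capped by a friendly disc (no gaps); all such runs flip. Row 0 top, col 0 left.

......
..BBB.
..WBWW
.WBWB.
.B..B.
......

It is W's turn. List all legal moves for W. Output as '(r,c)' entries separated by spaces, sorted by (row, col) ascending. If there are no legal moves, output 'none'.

Answer: (0,2) (0,3) (0,4) (3,5) (4,2) (4,3) (5,1) (5,4) (5,5)

Derivation:
(0,1): no bracket -> illegal
(0,2): flips 2 -> legal
(0,3): flips 3 -> legal
(0,4): flips 2 -> legal
(0,5): no bracket -> illegal
(1,1): no bracket -> illegal
(1,5): no bracket -> illegal
(2,1): no bracket -> illegal
(3,0): no bracket -> illegal
(3,5): flips 1 -> legal
(4,0): no bracket -> illegal
(4,2): flips 1 -> legal
(4,3): flips 1 -> legal
(4,5): no bracket -> illegal
(5,0): no bracket -> illegal
(5,1): flips 1 -> legal
(5,2): no bracket -> illegal
(5,3): no bracket -> illegal
(5,4): flips 2 -> legal
(5,5): flips 1 -> legal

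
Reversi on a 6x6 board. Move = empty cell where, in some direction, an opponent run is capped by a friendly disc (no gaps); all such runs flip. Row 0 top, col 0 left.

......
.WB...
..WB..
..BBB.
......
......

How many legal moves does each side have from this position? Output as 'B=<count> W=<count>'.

-- B to move --
(0,0): flips 2 -> legal
(0,1): no bracket -> illegal
(0,2): no bracket -> illegal
(1,0): flips 1 -> legal
(1,3): no bracket -> illegal
(2,0): no bracket -> illegal
(2,1): flips 1 -> legal
(3,1): no bracket -> illegal
B mobility = 3
-- W to move --
(0,1): no bracket -> illegal
(0,2): flips 1 -> legal
(0,3): no bracket -> illegal
(1,3): flips 1 -> legal
(1,4): no bracket -> illegal
(2,1): no bracket -> illegal
(2,4): flips 1 -> legal
(2,5): no bracket -> illegal
(3,1): no bracket -> illegal
(3,5): no bracket -> illegal
(4,1): no bracket -> illegal
(4,2): flips 1 -> legal
(4,3): no bracket -> illegal
(4,4): flips 1 -> legal
(4,5): no bracket -> illegal
W mobility = 5

Answer: B=3 W=5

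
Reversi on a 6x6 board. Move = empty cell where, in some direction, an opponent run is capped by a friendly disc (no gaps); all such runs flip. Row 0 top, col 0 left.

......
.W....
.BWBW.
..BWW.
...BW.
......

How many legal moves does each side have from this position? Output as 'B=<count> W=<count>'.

Answer: B=5 W=7

Derivation:
-- B to move --
(0,0): no bracket -> illegal
(0,1): flips 1 -> legal
(0,2): no bracket -> illegal
(1,0): no bracket -> illegal
(1,2): flips 1 -> legal
(1,3): no bracket -> illegal
(1,4): no bracket -> illegal
(1,5): no bracket -> illegal
(2,0): no bracket -> illegal
(2,5): flips 2 -> legal
(3,1): no bracket -> illegal
(3,5): flips 2 -> legal
(4,2): no bracket -> illegal
(4,5): flips 2 -> legal
(5,3): no bracket -> illegal
(5,4): no bracket -> illegal
(5,5): no bracket -> illegal
B mobility = 5
-- W to move --
(1,0): no bracket -> illegal
(1,2): flips 1 -> legal
(1,3): flips 1 -> legal
(1,4): no bracket -> illegal
(2,0): flips 1 -> legal
(3,0): no bracket -> illegal
(3,1): flips 2 -> legal
(4,1): no bracket -> illegal
(4,2): flips 2 -> legal
(5,2): flips 1 -> legal
(5,3): flips 1 -> legal
(5,4): no bracket -> illegal
W mobility = 7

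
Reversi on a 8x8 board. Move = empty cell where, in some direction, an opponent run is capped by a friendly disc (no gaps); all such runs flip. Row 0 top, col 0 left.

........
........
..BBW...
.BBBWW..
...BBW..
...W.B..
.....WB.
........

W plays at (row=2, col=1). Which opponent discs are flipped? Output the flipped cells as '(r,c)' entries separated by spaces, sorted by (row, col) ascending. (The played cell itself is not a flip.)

Dir NW: first cell '.' (not opp) -> no flip
Dir N: first cell '.' (not opp) -> no flip
Dir NE: first cell '.' (not opp) -> no flip
Dir W: first cell '.' (not opp) -> no flip
Dir E: opp run (2,2) (2,3) capped by W -> flip
Dir SW: first cell '.' (not opp) -> no flip
Dir S: opp run (3,1), next='.' -> no flip
Dir SE: opp run (3,2) (4,3), next='.' -> no flip

Answer: (2,2) (2,3)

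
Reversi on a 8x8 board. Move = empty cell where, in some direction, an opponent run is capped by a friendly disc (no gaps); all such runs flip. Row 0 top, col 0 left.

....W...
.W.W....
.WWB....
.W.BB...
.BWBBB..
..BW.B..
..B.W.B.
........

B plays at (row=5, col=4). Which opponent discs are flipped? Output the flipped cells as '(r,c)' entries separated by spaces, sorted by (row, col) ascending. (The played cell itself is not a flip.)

Answer: (5,3)

Derivation:
Dir NW: first cell 'B' (not opp) -> no flip
Dir N: first cell 'B' (not opp) -> no flip
Dir NE: first cell 'B' (not opp) -> no flip
Dir W: opp run (5,3) capped by B -> flip
Dir E: first cell 'B' (not opp) -> no flip
Dir SW: first cell '.' (not opp) -> no flip
Dir S: opp run (6,4), next='.' -> no flip
Dir SE: first cell '.' (not opp) -> no flip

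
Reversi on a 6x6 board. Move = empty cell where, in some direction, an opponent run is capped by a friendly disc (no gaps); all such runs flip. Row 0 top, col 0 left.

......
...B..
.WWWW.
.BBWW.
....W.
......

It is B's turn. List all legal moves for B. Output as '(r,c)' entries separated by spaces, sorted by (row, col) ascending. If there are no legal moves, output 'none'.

(1,0): flips 1 -> legal
(1,1): flips 1 -> legal
(1,2): flips 1 -> legal
(1,4): flips 1 -> legal
(1,5): no bracket -> illegal
(2,0): no bracket -> illegal
(2,5): no bracket -> illegal
(3,0): no bracket -> illegal
(3,5): flips 3 -> legal
(4,2): no bracket -> illegal
(4,3): flips 2 -> legal
(4,5): no bracket -> illegal
(5,3): no bracket -> illegal
(5,4): no bracket -> illegal
(5,5): no bracket -> illegal

Answer: (1,0) (1,1) (1,2) (1,4) (3,5) (4,3)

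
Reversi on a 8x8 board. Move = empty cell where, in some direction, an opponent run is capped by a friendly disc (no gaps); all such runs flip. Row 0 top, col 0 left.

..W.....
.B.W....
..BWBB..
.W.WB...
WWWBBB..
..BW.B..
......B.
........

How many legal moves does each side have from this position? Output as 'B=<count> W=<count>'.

-- B to move --
(0,1): no bracket -> illegal
(0,3): flips 3 -> legal
(0,4): flips 1 -> legal
(1,2): flips 1 -> legal
(1,4): no bracket -> illegal
(2,0): no bracket -> illegal
(2,1): no bracket -> illegal
(3,0): flips 1 -> legal
(3,2): flips 2 -> legal
(5,0): no bracket -> illegal
(5,1): flips 2 -> legal
(5,4): flips 1 -> legal
(6,2): flips 1 -> legal
(6,3): flips 1 -> legal
(6,4): no bracket -> illegal
B mobility = 9
-- W to move --
(0,0): flips 2 -> legal
(0,1): no bracket -> illegal
(1,0): no bracket -> illegal
(1,2): no bracket -> illegal
(1,4): no bracket -> illegal
(1,5): flips 1 -> legal
(1,6): no bracket -> illegal
(2,0): flips 1 -> legal
(2,1): flips 1 -> legal
(2,6): flips 2 -> legal
(3,2): no bracket -> illegal
(3,5): flips 3 -> legal
(3,6): no bracket -> illegal
(4,6): flips 3 -> legal
(5,1): flips 1 -> legal
(5,4): no bracket -> illegal
(5,6): flips 2 -> legal
(5,7): no bracket -> illegal
(6,1): no bracket -> illegal
(6,2): flips 1 -> legal
(6,3): flips 1 -> legal
(6,4): no bracket -> illegal
(6,5): no bracket -> illegal
(6,7): no bracket -> illegal
(7,5): no bracket -> illegal
(7,6): no bracket -> illegal
(7,7): flips 3 -> legal
W mobility = 12

Answer: B=9 W=12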